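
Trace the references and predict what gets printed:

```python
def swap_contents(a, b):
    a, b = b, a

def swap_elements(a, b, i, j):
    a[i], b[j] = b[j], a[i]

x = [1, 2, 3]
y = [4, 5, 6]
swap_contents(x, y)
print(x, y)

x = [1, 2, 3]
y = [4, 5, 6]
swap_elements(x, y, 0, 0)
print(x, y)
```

Key concept: parameter rebinding vs mutation.
Step by step:
`x = [1, 2, 3]` → x = [1, 2, 3]
`y = [4, 5, 6]` → y = [4, 5, 6]
`swap_contents(x, y)` → no visible change to tracked variables
`print(x, y)` → prints [1, 2, 3] [4, 5, 6]
`x = [1, 2, 3]` → x = [1, 2, 3]
`y = [4, 5, 6]` → y = [4, 5, 6]
`swap_elements(x, y, 0, 0)` → x = [4, 2, 3]; y = [1, 5, 6]
`print(x, y)` → prints [4, 2, 3] [1, 5, 6]

Answer:
[1, 2, 3] [4, 5, 6]
[4, 2, 3] [1, 5, 6]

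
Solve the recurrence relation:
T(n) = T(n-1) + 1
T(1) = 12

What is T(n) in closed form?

Unrolling: T(n) = T(1) + 1·(n-1) = 12 + 1(n-1) = n + 11.

Answer: T(n) = n + 11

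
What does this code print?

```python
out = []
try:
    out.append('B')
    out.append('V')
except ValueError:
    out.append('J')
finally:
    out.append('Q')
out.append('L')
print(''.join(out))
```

Execution trace: 'B' (try body) → 'V' (try body, no exception) → 'Q' (finally) → 'L' (after the try/except). Output: BVQL

Answer: BVQL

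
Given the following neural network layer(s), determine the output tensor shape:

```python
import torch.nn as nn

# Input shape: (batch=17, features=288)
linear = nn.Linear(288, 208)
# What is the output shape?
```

Input: (17, 288) -> Output: (17, 208)

Answer: (17, 208)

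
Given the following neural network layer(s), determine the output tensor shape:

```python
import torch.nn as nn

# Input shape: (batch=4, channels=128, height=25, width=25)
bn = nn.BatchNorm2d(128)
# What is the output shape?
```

Input: (4, 128, 25, 25) -> Output: (4, 128, 25, 25)

Answer: (4, 128, 25, 25)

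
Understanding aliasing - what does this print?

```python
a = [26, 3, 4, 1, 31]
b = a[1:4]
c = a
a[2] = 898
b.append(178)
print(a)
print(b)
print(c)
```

Key concept: slice vs alias.
Step by step:
`a = [26, 3, 4, 1, 31]` → a = [26, 3, 4, 1, 31]
`b = a[1:4]` → b = [3, 4, 1]
`c = a` → c = [26, 3, 4, 1, 31] (same object as a)
`a[2] = 898` → a = [26, 3, 898, 1, 31] (same object as c); c = [26, 3, 898, 1, 31] (same object as a)
`b.append(178)` → b = [3, 4, 1, 178]
`print(a)` → prints [26, 3, 898, 1, 31]
`print(b)` → prints [3, 4, 1, 178]
`print(c)` → prints [26, 3, 898, 1, 31]

Answer:
[26, 3, 898, 1, 31]
[3, 4, 1, 178]
[26, 3, 898, 1, 31]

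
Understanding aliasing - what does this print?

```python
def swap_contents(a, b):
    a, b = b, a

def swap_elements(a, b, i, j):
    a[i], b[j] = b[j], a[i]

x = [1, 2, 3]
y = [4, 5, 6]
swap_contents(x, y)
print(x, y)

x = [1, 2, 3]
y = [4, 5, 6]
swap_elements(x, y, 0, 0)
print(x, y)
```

Key concept: parameter rebinding vs mutation.
Step by step:
`x = [1, 2, 3]` → x = [1, 2, 3]
`y = [4, 5, 6]` → y = [4, 5, 6]
`swap_contents(x, y)` → no visible change to tracked variables
`print(x, y)` → prints [1, 2, 3] [4, 5, 6]
`x = [1, 2, 3]` → x = [1, 2, 3]
`y = [4, 5, 6]` → y = [4, 5, 6]
`swap_elements(x, y, 0, 0)` → x = [4, 2, 3]; y = [1, 5, 6]
`print(x, y)` → prints [4, 2, 3] [1, 5, 6]

Answer:
[1, 2, 3] [4, 5, 6]
[4, 2, 3] [1, 5, 6]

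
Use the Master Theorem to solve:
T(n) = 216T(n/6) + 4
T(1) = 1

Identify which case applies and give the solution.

a=216, b=6, f(n)=4. log_6(216) = 3. Since c=0 < 3, Case 1 applies: T(n) = Θ(n^log_b(a)) = O(n^3).

Answer: O(n^3) - Case 1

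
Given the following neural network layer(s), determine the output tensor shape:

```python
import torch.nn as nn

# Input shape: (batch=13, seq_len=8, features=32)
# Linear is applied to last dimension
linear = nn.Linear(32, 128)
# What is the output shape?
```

Input: (13, 8, 32) -> Output: (13, 8, 128)

Answer: (13, 8, 128)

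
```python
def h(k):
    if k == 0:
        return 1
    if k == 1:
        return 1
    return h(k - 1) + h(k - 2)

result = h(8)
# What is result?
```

Build up from base cases: h(0)=1, h(1)=1, h(2)=2, h(3)=3, h(4)=5, h(5)=8, h(6)=13, ..., h(8)=34

Answer: 34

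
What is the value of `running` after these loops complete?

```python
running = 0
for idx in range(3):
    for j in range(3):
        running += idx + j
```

Sum of all idx+j for idx,j in 3x3
`running` takes the values: 0 → 1 → 3 → 4 → 6 → 9 → 11 → 14 → 18

Answer: 18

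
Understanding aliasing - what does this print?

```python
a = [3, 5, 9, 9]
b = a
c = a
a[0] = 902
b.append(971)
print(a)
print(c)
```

Key concept: multiple aliases.
Step by step:
`a = [3, 5, 9, 9]` → a = [3, 5, 9, 9]
`b = a` → b = [3, 5, 9, 9] (same object as a)
`c = a` → c = [3, 5, 9, 9] (same object as a, b)
`a[0] = 902` → a = [902, 5, 9, 9] (same object as b, c); b = [902, 5, 9, 9] (same object as a, c); c = [902, 5, 9, 9] (same object as a, b)
`b.append(971)` → a = [902, 5, 9, 9, 971] (same object as b, c); b = [902, 5, 9, 9, 971] (same object as a, c); c = [902, 5, 9, 9, 971] (same object as a, b)
`print(a)` → prints [902, 5, 9, 9, 971]
`print(c)` → prints [902, 5, 9, 9, 971]

Answer:
[902, 5, 9, 9, 971]
[902, 5, 9, 9, 971]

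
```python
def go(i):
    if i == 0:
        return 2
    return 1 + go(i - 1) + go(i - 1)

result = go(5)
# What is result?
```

go(i) = 1 + 2·go(i-1), go(0)=2. Closed form: (2+1)·2^5 - 1 = 95.

Answer: 95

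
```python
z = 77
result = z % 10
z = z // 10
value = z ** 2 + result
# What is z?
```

Trace:
`z = 77` → z = 77
`result = z % 10` → result = 7
`z = z // 10` → z = 7
`value = z ** 2 + result` → value = 56
So z = 7

Answer: 7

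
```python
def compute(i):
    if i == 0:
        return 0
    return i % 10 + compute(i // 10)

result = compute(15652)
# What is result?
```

Sum of digits of 15652: 2 + 5 + 6 + 5 + 1 = 19

Answer: 19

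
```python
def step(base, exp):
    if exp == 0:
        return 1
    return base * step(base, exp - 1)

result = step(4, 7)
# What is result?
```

step(4, 7) = 4 * 4 * 4 * 4 * 4 * 4 * 4 = 16384

Answer: 16384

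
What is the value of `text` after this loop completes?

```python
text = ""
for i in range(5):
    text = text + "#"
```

Repeat '#' 5 times
`text` takes the values: "" → "#" → "##" → "###" → "####" → "#####"

Answer: "#####"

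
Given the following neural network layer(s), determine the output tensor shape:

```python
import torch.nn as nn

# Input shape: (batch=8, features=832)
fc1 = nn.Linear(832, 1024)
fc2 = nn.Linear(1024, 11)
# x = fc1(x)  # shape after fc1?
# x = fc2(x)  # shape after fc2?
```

Input: (8, 832) -> after fc1: (8, 1024) -> Output: (8, 11)

Answer: (8, 11)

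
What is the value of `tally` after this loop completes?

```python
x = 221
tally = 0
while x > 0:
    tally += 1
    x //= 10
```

Count digits by repeated division by 10
`tally` takes the values: 0 → 1 → 2 → 3

Answer: 3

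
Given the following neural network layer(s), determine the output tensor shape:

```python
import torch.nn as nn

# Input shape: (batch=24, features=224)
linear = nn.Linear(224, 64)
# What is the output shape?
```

Input: (24, 224) -> Output: (24, 64)

Answer: (24, 64)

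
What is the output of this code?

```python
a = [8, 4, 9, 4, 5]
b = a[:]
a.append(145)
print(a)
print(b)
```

Key concept: slice [:] creates copy.
Step by step:
`a = [8, 4, 9, 4, 5]` → a = [8, 4, 9, 4, 5]
`b = a[:]` → b = [8, 4, 9, 4, 5]
`a.append(145)` → a = [8, 4, 9, 4, 5, 145]
`print(a)` → prints [8, 4, 9, 4, 5, 145]
`print(b)` → prints [8, 4, 9, 4, 5]

Answer:
[8, 4, 9, 4, 5, 145]
[8, 4, 9, 4, 5]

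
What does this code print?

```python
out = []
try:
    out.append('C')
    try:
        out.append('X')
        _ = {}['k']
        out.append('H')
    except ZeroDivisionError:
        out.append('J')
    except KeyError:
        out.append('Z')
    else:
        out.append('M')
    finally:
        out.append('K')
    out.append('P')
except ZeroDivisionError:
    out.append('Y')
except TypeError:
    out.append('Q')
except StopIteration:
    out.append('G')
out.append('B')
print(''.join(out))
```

Execution trace: 'C' (try body) → 'X' (inner try body) → 'Z' (inner except KeyError) → 'K' (inner finally) → 'P' (try body, no exception) → 'B' (after the try/except). Output: CXZKPB

Answer: CXZKPB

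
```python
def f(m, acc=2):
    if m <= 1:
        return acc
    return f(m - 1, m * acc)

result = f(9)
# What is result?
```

Accumulator trace (n, acc): (9, 2) -> (8, 18) -> (7, 144) -> (6, 1008) -> (5, 6048) -> (4, 30240) -> (3, 120960) -> (2, 362880) -> (1, 725760) -> return 725760

Answer: 725760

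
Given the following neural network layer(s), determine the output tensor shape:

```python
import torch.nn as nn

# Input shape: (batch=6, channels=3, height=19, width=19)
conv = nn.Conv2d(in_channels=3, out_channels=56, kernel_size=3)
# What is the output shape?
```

Input: (6, 3, 19, 19) -> Output: (6, 56, 17, 17)

Answer: (6, 56, 17, 17)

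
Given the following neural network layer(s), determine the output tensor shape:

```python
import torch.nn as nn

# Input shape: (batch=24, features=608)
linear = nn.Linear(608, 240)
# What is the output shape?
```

Input: (24, 608) -> Output: (24, 240)

Answer: (24, 240)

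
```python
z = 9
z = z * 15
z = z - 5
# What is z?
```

Trace:
`z = 9` → z = 9
`z = z * 15` → z = 135
`z = z - 5` → z = 130
So z = 130

Answer: 130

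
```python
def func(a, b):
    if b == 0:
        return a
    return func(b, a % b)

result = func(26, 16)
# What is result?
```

func(26, 16) -> func(16, 10) -> func(10, 6) -> func(6, 4) -> func(4, 2) -> func(2, 0) -> 2

Answer: 2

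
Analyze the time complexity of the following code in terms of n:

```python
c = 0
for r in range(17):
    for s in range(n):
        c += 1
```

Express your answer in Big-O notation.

Each loop level contributes: 1 × n. Multiplying the contributions gives O(n).

Answer: O(n)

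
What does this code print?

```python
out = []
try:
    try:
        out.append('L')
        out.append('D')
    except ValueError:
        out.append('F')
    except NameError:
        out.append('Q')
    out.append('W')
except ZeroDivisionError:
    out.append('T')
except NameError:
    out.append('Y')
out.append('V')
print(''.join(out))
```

Execution trace: 'L' (inner try body) → 'D' (inner try body, no exception) → 'W' (try body, no exception) → 'V' (after the try/except). Output: LDWV

Answer: LDWV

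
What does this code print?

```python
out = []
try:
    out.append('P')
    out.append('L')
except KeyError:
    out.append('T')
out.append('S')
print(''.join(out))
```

Execution trace: 'P' (try body) → 'L' (try body, no exception) → 'S' (after the try/except). Output: PLS

Answer: PLS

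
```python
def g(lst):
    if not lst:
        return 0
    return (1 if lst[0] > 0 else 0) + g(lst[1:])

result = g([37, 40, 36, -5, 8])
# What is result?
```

Count of positive elements in [37, 40, 36, -5, 8] = 4

Answer: 4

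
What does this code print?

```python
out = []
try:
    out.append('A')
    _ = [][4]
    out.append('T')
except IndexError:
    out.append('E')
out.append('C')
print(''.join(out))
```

Execution trace: 'A' (try body) → 'E' (except IndexError) → 'C' (after the try/except). Output: AEC

Answer: AEC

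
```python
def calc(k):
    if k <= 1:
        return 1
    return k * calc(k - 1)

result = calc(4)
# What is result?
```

calc(4) = 4 * 3 * 2 * 1 = 24

Answer: 24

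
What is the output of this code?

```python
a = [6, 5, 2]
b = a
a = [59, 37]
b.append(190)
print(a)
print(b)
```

Key concept: rebinding vs mutation: a is rebound to a new list, b still points at the original.
Step by step:
`a = [6, 5, 2]` → a = [6, 5, 2]
`b = a` → b = [6, 5, 2] (same object as a)
`a = [59, 37]` → a = [59, 37]
`b.append(190)` → b = [6, 5, 2, 190]
`print(a)` → prints [59, 37]
`print(b)` → prints [6, 5, 2, 190]

Answer:
[59, 37]
[6, 5, 2, 190]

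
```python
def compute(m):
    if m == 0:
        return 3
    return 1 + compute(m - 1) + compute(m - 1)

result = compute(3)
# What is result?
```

compute(m) = 1 + 2·compute(m-1), compute(0)=3. Closed form: (3+1)·2^3 - 1 = 31.

Answer: 31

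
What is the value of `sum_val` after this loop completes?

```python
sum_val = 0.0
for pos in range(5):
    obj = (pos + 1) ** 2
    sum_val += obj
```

Sum of squared losses 1² + 2² + ... + 5²
`sum_val` takes the values: 0.0 → 1.0 → 5.0 → 14.0 → 30.0 → 55.0

Answer: 55.0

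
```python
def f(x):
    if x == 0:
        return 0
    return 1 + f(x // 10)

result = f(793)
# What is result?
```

Count of digits of 793: 3

Answer: 3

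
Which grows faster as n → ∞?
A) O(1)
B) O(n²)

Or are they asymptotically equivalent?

O(1) vs O(n²): Higher order terms dominate.

Answer: B) O(n²) grows faster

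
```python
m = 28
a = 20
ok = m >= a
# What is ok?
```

Trace:
`m = 28` → m = 28
`a = 20` → a = 20
`ok = m >= a` → ok = True
So ok = True

Answer: True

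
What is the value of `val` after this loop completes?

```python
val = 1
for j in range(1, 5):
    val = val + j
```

Start at 1, add 1 through 4
`val` takes the values: 1 → 2 → 4 → 7 → 11

Answer: 11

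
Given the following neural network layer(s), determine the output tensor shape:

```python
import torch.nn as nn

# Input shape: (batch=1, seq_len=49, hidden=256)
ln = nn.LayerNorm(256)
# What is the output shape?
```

Input: (1, 49, 256) -> Output: (1, 49, 256)

Answer: (1, 49, 256)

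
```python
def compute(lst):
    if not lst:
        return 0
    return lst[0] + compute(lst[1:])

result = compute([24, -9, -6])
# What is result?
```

24 + (-9) + (-6) + 0 = 9

Answer: 9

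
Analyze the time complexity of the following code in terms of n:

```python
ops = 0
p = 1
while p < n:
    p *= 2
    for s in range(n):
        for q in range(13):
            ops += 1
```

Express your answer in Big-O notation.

Each loop level contributes: log n × n × 1. Multiplying the contributions gives O(n log n).

Answer: O(n log n)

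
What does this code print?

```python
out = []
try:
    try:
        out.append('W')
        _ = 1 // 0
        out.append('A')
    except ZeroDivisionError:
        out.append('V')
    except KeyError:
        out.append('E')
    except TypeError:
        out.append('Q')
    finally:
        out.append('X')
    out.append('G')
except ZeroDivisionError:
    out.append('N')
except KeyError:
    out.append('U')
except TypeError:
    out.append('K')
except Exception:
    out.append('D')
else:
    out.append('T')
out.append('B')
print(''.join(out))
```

Execution trace: 'W' (inner try body) → 'V' (inner except ZeroDivisionError) → 'X' (inner finally) → 'G' (try body, no exception) → 'T' (else) → 'B' (after the try/except). Output: WVXGTB

Answer: WVXGTB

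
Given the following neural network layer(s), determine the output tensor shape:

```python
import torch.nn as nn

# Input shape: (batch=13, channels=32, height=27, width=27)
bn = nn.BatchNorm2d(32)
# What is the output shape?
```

Input: (13, 32, 27, 27) -> Output: (13, 32, 27, 27)

Answer: (13, 32, 27, 27)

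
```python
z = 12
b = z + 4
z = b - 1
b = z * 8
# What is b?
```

Trace:
`z = 12` → z = 12
`b = z + 4` → b = 16
`z = b - 1` → z = 15
`b = z * 8` → b = 120
So b = 120

Answer: 120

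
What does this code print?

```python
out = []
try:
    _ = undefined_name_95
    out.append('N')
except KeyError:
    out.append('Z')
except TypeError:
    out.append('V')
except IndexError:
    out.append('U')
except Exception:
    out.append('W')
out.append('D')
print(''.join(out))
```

Execution trace: 'W' (except Exception) → 'D' (after the try/except). Output: WD

Answer: WD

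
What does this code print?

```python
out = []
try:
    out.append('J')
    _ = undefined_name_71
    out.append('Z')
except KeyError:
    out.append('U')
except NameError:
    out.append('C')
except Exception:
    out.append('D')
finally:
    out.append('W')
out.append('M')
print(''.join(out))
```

Execution trace: 'J' (try body) → 'C' (except NameError) → 'W' (finally) → 'M' (after the try/except). Output: JCWM

Answer: JCWM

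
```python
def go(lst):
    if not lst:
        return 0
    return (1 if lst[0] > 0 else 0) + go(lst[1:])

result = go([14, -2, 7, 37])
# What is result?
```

Count of positive elements in [14, -2, 7, 37] = 3

Answer: 3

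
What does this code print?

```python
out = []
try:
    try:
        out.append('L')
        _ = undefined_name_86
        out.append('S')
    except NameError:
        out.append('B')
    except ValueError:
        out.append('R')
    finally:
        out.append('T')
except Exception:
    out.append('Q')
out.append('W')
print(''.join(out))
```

Execution trace: 'L' (inner try body) → 'B' (inner except NameError) → 'T' (inner finally) → 'W' (after the try/except). Output: LBTW

Answer: LBTW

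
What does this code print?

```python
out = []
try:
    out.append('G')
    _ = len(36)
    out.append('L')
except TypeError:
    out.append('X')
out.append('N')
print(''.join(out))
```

Execution trace: 'G' (try body) → 'X' (except TypeError) → 'N' (after the try/except). Output: GXN

Answer: GXN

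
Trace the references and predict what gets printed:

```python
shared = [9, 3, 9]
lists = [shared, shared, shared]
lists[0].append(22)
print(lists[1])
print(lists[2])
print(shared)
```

Key concept: list of same reference.
Step by step:
`shared = [9, 3, 9]` → shared = [9, 3, 9]
`lists = [shared, shared, shared]` → lists = [[9, 3, 9], [9, 3, 9], [9, 3, 9]]
`lists[0].append(22)` → shared = [9, 3, 9, 22]; lists = [[9, 3, 9, 22], [9, 3, 9, 22], [9, 3, 9, 22]]
`print(lists[1])` → prints [9, 3, 9, 22]
`print(lists[2])` → prints [9, 3, 9, 22]
`print(shared)` → prints [9, 3, 9, 22]

Answer:
[9, 3, 9, 22]
[9, 3, 9, 22]
[9, 3, 9, 22]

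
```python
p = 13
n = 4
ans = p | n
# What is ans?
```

Trace:
`p = 13` → p = 13
`n = 4` → n = 4
`ans = p | n` → ans = 13
So ans = 13

Answer: 13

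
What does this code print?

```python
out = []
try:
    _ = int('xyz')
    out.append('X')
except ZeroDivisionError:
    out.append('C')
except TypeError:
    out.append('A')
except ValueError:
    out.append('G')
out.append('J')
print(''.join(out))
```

Execution trace: 'G' (except ValueError) → 'J' (after the try/except). Output: GJ

Answer: GJ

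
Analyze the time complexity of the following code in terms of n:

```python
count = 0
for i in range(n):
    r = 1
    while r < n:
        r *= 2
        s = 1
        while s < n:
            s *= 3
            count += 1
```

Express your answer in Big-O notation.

Each loop level contributes: n × log n × log n. Multiplying the contributions gives O(n log² n).

Answer: O(n log² n)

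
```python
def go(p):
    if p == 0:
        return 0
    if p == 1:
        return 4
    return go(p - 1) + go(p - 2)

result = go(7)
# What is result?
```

Build up from base cases: go(0)=0, go(1)=4, go(2)=4, go(3)=8, go(4)=12, go(5)=20, go(6)=32, ..., go(7)=52

Answer: 52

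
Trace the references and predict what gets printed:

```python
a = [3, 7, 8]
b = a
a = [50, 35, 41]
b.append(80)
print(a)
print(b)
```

Key concept: rebinding vs mutation: a is rebound to a new list, b still points at the original.
Step by step:
`a = [3, 7, 8]` → a = [3, 7, 8]
`b = a` → b = [3, 7, 8] (same object as a)
`a = [50, 35, 41]` → a = [50, 35, 41]
`b.append(80)` → b = [3, 7, 8, 80]
`print(a)` → prints [50, 35, 41]
`print(b)` → prints [3, 7, 8, 80]

Answer:
[50, 35, 41]
[3, 7, 8, 80]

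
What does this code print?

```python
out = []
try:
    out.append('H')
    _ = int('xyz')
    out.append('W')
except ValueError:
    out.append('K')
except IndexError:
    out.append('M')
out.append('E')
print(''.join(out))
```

Execution trace: 'H' (try body) → 'K' (except ValueError) → 'E' (after the try/except). Output: HKE

Answer: HKE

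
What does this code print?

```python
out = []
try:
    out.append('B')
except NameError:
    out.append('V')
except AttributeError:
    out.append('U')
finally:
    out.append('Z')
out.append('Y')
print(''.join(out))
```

Execution trace: 'B' (try body, no exception) → 'Z' (finally) → 'Y' (after the try/except). Output: BZY

Answer: BZY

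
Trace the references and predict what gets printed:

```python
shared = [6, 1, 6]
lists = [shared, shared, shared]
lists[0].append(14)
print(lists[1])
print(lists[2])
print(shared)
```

Key concept: list of same reference.
Step by step:
`shared = [6, 1, 6]` → shared = [6, 1, 6]
`lists = [shared, shared, shared]` → lists = [[6, 1, 6], [6, 1, 6], [6, 1, 6]]
`lists[0].append(14)` → shared = [6, 1, 6, 14]; lists = [[6, 1, 6, 14], [6, 1, 6, 14], [6, 1, 6, 14]]
`print(lists[1])` → prints [6, 1, 6, 14]
`print(lists[2])` → prints [6, 1, 6, 14]
`print(shared)` → prints [6, 1, 6, 14]

Answer:
[6, 1, 6, 14]
[6, 1, 6, 14]
[6, 1, 6, 14]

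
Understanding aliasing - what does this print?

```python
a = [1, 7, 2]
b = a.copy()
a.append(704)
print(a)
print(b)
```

Key concept: list.copy() creates independent copy.
Step by step:
`a = [1, 7, 2]` → a = [1, 7, 2]
`b = a.copy()` → b = [1, 7, 2]
`a.append(704)` → a = [1, 7, 2, 704]
`print(a)` → prints [1, 7, 2, 704]
`print(b)` → prints [1, 7, 2]

Answer:
[1, 7, 2, 704]
[1, 7, 2]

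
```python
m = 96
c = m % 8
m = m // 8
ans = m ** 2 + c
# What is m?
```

Trace:
`m = 96` → m = 96
`c = m % 8` → c = 0
`m = m // 8` → m = 12
`ans = m ** 2 + c` → ans = 144
So m = 12

Answer: 12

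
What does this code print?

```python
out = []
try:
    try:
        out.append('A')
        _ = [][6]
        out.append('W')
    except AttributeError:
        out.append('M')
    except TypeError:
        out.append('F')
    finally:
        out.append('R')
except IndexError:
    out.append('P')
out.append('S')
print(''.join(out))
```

Execution trace: 'A' (try body) → 'R' (finally) → 'P' (outer except IndexError) → 'S' (after the try/except). Output: ARPS

Answer: ARPS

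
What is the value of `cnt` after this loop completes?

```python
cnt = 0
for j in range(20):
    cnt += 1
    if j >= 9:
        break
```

Loop breaks when j reaches 9, cnt is 10
`cnt` takes the values: 0 → 1 → 2 → 3 → 4 → 5 → 6 → 7 → 8 → 9 → 10

Answer: 10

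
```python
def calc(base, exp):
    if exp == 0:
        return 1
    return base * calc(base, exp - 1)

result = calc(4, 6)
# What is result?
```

calc(4, 6) = 4 * 4 * 4 * 4 * 4 * 4 = 4096

Answer: 4096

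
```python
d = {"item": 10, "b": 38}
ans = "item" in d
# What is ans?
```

Trace:
`d = {"item": 10, "b": 38}` → d = {'item': 10, 'b': 38}
`ans = "item" in d` → ans = True
So ans = True

Answer: True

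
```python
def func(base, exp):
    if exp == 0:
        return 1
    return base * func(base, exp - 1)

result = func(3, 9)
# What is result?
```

func(3, 9) = 3 * 3 * 3 * 3 * 3 * 3 * 3 * 3 * 3 = 19683

Answer: 19683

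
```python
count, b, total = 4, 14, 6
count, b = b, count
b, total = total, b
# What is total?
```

Trace:
`count, b, total = 4, 14, 6` → count = 4; b = 14; total = 6
`count, b = b, count` → count = 14; b = 4
`b, total = total, b` → b = 6; total = 4
So total = 4

Answer: 4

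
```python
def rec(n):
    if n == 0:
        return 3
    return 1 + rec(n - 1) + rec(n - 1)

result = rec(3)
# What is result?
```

rec(n) = 1 + 2·rec(n-1), rec(0)=3. Closed form: (3+1)·2^3 - 1 = 31.

Answer: 31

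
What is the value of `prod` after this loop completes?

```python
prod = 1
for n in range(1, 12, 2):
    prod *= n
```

Product of 1, 3, 5, ... up to 11
`prod` takes the values: 1 → 3 → 15 → 105 → 945 → 10395

Answer: 10395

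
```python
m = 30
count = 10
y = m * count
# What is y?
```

Trace:
`m = 30` → m = 30
`count = 10` → count = 10
`y = m * count` → y = 300
So y = 300

Answer: 300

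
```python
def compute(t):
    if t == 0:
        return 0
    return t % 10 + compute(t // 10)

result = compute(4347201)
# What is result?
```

Sum of digits of 4347201: 1 + 0 + 2 + 7 + 4 + 3 + 4 = 21

Answer: 21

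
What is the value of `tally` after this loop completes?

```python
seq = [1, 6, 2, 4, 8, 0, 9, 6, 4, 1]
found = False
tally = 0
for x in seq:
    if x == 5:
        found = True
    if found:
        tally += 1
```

Count elements after first 5 in [1, 6, 2, 4, 8, 0, 9, 6, 4, 1]
`tally` takes the values: 0

Answer: 0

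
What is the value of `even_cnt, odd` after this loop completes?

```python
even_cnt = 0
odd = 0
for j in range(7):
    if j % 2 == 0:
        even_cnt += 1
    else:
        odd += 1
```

Count evens and odds in range(7)
`even_cnt, odd` takes the values: (0, 0) → (1, 0) → (1, 1) → (2, 1) → (2, 2) → (3, 2) → (3, 3) → (4, 3)

Answer: 4, 3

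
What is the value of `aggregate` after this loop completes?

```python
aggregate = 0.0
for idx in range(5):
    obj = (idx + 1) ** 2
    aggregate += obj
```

Sum of squared losses 1² + 2² + ... + 5²
`aggregate` takes the values: 0.0 → 1.0 → 5.0 → 14.0 → 30.0 → 55.0

Answer: 55.0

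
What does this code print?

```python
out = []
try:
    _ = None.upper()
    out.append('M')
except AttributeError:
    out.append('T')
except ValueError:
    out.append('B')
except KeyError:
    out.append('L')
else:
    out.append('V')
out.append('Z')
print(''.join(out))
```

Execution trace: 'T' (except AttributeError) → 'Z' (after the try/except). Output: TZ

Answer: TZ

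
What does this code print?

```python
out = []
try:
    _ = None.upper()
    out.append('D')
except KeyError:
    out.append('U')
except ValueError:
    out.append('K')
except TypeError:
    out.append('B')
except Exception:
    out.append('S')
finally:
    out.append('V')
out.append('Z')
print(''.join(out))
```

Execution trace: 'S' (except Exception) → 'V' (finally) → 'Z' (after the try/except). Output: SVZ

Answer: SVZ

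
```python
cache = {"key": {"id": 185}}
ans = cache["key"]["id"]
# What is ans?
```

Trace:
`cache = {"key": {"id": 185}}` → cache = {'key': {'id': 185}}
`ans = cache["key"]["id"]` → ans = 185
So ans = 185

Answer: 185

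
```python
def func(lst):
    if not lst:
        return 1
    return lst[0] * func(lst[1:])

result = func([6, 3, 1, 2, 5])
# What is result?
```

Product over [6, 3, 1, 2, 5] = 6 * 3 * 1 * 2 * 5 = 180

Answer: 180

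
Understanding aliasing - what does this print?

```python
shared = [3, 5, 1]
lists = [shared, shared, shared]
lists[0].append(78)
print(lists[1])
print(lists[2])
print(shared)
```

Key concept: list of same reference.
Step by step:
`shared = [3, 5, 1]` → shared = [3, 5, 1]
`lists = [shared, shared, shared]` → lists = [[3, 5, 1], [3, 5, 1], [3, 5, 1]]
`lists[0].append(78)` → shared = [3, 5, 1, 78]; lists = [[3, 5, 1, 78], [3, 5, 1, 78], [3, 5, 1, 78]]
`print(lists[1])` → prints [3, 5, 1, 78]
`print(lists[2])` → prints [3, 5, 1, 78]
`print(shared)` → prints [3, 5, 1, 78]

Answer:
[3, 5, 1, 78]
[3, 5, 1, 78]
[3, 5, 1, 78]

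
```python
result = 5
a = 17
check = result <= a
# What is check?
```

Trace:
`result = 5` → result = 5
`a = 17` → a = 17
`check = result <= a` → check = True
So check = True

Answer: True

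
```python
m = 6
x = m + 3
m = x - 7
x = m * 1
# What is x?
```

Trace:
`m = 6` → m = 6
`x = m + 3` → x = 9
`m = x - 7` → m = 2
`x = m * 1` → x = 2
So x = 2

Answer: 2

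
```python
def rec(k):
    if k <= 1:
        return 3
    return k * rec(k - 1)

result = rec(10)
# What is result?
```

rec(10) = 10 * 9 * 8 * 7 * 6 * 5 * 4 * 3 * 2 * 3 = 10886400

Answer: 10886400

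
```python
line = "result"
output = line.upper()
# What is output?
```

Trace:
`line = "result"` → line = 'result'
`output = line.upper()` → output = 'RESULT'
So output = 'RESULT'

Answer: 'RESULT'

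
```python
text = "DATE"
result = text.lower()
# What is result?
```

Trace:
`text = "DATE"` → text = 'DATE'
`result = text.lower()` → result = 'date'
So result = 'date'

Answer: 'date'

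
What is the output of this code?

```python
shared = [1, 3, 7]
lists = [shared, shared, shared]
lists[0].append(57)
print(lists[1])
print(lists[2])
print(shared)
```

Key concept: list of same reference.
Step by step:
`shared = [1, 3, 7]` → shared = [1, 3, 7]
`lists = [shared, shared, shared]` → lists = [[1, 3, 7], [1, 3, 7], [1, 3, 7]]
`lists[0].append(57)` → shared = [1, 3, 7, 57]; lists = [[1, 3, 7, 57], [1, 3, 7, 57], [1, 3, 7, 57]]
`print(lists[1])` → prints [1, 3, 7, 57]
`print(lists[2])` → prints [1, 3, 7, 57]
`print(shared)` → prints [1, 3, 7, 57]

Answer:
[1, 3, 7, 57]
[1, 3, 7, 57]
[1, 3, 7, 57]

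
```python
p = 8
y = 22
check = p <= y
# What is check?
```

Trace:
`p = 8` → p = 8
`y = 22` → y = 22
`check = p <= y` → check = True
So check = True

Answer: True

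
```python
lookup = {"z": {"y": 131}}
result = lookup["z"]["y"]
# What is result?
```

Trace:
`lookup = {"z": {"y": 131}}` → lookup = {'z': {'y': 131}}
`result = lookup["z"]["y"]` → result = 131
So result = 131

Answer: 131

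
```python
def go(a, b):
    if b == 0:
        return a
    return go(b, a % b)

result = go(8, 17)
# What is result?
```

go(8, 17) -> go(17, 8) -> go(8, 1) -> go(1, 0) -> 1

Answer: 1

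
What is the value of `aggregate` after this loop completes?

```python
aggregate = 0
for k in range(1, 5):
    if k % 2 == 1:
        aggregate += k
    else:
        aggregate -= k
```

Add odd, subtract even
`aggregate` takes the values: 0 → 1 → -1 → 2 → -2

Answer: -2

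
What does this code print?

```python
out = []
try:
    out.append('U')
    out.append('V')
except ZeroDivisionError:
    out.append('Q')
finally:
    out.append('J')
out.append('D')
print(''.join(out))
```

Execution trace: 'U' (try body) → 'V' (try body, no exception) → 'J' (finally) → 'D' (after the try/except). Output: UVJD

Answer: UVJD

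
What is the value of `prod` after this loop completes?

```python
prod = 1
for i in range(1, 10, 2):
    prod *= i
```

Product of 1, 3, 5, ... up to 9
`prod` takes the values: 1 → 3 → 15 → 105 → 945

Answer: 945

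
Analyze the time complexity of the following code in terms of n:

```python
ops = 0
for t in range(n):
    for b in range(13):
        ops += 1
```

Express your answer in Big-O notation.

Each loop level contributes: n × 1. Multiplying the contributions gives O(n).

Answer: O(n)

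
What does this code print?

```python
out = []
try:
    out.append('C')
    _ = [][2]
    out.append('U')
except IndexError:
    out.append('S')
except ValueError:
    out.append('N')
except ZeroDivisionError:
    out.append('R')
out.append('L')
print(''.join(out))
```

Execution trace: 'C' (try body) → 'S' (except IndexError) → 'L' (after the try/except). Output: CSL

Answer: CSL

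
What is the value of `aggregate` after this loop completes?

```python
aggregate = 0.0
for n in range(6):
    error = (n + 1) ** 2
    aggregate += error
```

Sum of squared losses 1² + 2² + ... + 6²
`aggregate` takes the values: 0.0 → 1.0 → 5.0 → 14.0 → 30.0 → 55.0 → 91.0

Answer: 91.0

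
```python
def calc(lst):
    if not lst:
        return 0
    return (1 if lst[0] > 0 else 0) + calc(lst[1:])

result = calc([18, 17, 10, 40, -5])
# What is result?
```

Count of positive elements in [18, 17, 10, 40, -5] = 4

Answer: 4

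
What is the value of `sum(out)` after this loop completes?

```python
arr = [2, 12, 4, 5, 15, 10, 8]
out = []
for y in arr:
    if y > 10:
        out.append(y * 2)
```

Sum of doubled values > 10
`out` takes the values: [] → [24] → [24, 30]
So `sum(out)` = 54

Answer: 54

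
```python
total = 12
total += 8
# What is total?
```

Trace:
`total = 12` → total = 12
`total += 8` → total = 20
So total = 20

Answer: 20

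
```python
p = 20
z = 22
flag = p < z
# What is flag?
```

Trace:
`p = 20` → p = 20
`z = 22` → z = 22
`flag = p < z` → flag = True
So flag = True

Answer: True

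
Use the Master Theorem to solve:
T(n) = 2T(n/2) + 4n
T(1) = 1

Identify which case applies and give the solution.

a=2, b=2, f(n)=4n. log_2(2) = 1. Since c=1 = 1, Case 2 applies: T(n) = Θ(n^log_b(a) · log n) = O(n log n).

Answer: O(n log n) - Case 2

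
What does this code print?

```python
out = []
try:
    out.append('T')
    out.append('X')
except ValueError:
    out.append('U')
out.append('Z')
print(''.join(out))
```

Execution trace: 'T' (try body) → 'X' (try body, no exception) → 'Z' (after the try/except). Output: TXZ

Answer: TXZ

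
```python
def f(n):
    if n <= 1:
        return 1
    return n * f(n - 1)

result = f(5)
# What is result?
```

f(5) = 5 * 4 * 3 * 2 * 1 = 120

Answer: 120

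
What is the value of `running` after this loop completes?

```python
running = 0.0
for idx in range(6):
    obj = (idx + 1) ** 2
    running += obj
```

Sum of squared losses 1² + 2² + ... + 6²
`running` takes the values: 0.0 → 1.0 → 5.0 → 14.0 → 30.0 → 55.0 → 91.0

Answer: 91.0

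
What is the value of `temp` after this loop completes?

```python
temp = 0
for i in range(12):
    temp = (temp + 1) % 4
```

Increment mod 4, 12 times = 0
`temp` takes the values: 0 → 1 → 2 → 3 → 0 → 1 → 2 → 3 → 0 → 1 → 2 → 3 → 0

Answer: 0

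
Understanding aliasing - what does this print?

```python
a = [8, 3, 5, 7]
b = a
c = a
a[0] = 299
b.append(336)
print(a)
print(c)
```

Key concept: multiple aliases.
Step by step:
`a = [8, 3, 5, 7]` → a = [8, 3, 5, 7]
`b = a` → b = [8, 3, 5, 7] (same object as a)
`c = a` → c = [8, 3, 5, 7] (same object as a, b)
`a[0] = 299` → a = [299, 3, 5, 7] (same object as b, c); b = [299, 3, 5, 7] (same object as a, c); c = [299, 3, 5, 7] (same object as a, b)
`b.append(336)` → a = [299, 3, 5, 7, 336] (same object as b, c); b = [299, 3, 5, 7, 336] (same object as a, c); c = [299, 3, 5, 7, 336] (same object as a, b)
`print(a)` → prints [299, 3, 5, 7, 336]
`print(c)` → prints [299, 3, 5, 7, 336]

Answer:
[299, 3, 5, 7, 336]
[299, 3, 5, 7, 336]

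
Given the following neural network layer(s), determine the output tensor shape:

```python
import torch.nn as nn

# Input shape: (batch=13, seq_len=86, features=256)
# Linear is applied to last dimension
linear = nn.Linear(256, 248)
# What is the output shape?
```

Input: (13, 86, 256) -> Output: (13, 86, 248)

Answer: (13, 86, 248)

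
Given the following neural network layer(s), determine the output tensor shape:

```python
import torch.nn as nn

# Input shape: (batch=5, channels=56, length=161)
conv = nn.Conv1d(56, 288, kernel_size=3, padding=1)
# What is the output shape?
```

Input: (5, 56, 161) -> Output: (5, 288, 161)

Answer: (5, 288, 161)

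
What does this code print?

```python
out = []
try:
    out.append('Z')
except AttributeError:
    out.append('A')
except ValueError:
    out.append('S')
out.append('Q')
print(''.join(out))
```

Execution trace: 'Z' (try body, no exception) → 'Q' (after the try/except). Output: ZQ

Answer: ZQ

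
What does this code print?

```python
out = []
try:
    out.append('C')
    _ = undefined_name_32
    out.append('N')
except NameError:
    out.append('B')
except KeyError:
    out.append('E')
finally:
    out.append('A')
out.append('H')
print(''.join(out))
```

Execution trace: 'C' (try body) → 'B' (except NameError) → 'A' (finally) → 'H' (after the try/except). Output: CBAH

Answer: CBAH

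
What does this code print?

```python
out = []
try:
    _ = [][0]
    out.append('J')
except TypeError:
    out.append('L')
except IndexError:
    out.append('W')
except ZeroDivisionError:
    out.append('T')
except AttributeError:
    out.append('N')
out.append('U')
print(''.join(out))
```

Execution trace: 'W' (except IndexError) → 'U' (after the try/except). Output: WU

Answer: WU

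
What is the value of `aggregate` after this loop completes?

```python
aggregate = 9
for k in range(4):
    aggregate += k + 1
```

Start at 9, add 1 to 4 = 19
`aggregate` takes the values: 9 → 10 → 12 → 15 → 19

Answer: 19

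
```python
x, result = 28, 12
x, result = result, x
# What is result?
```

Trace:
`x, result = 28, 12` → x = 28; result = 12
`x, result = result, x` → x = 12; result = 28
So result = 28

Answer: 28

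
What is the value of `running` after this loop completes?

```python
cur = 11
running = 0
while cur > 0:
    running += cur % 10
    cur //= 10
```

Sum digits of 11
`running` takes the values: 0 → 1 → 2

Answer: 2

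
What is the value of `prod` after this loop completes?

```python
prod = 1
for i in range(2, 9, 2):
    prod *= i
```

Product of even numbers 2 to 8
`prod` takes the values: 1 → 2 → 8 → 48 → 384

Answer: 384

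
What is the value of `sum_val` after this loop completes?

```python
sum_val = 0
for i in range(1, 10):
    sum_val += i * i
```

Sum of squares 1² to 9² = 285
`sum_val` takes the values: 0 → 1 → 5 → 14 → 30 → 55 → 91 → 140 → 204 → 285

Answer: 285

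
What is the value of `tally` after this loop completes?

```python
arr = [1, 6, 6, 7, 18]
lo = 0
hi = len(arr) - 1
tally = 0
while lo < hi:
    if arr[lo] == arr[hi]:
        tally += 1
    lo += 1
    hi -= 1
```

Count matching pairs from ends
`tally` takes the values: 0

Answer: 0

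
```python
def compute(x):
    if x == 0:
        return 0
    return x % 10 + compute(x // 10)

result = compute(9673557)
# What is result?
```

Sum of digits of 9673557: 7 + 5 + 5 + 3 + 7 + 6 + 9 = 42

Answer: 42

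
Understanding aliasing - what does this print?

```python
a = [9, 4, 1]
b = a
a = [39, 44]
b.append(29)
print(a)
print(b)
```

Key concept: rebinding vs mutation: a is rebound to a new list, b still points at the original.
Step by step:
`a = [9, 4, 1]` → a = [9, 4, 1]
`b = a` → b = [9, 4, 1] (same object as a)
`a = [39, 44]` → a = [39, 44]
`b.append(29)` → b = [9, 4, 1, 29]
`print(a)` → prints [39, 44]
`print(b)` → prints [9, 4, 1, 29]

Answer:
[39, 44]
[9, 4, 1, 29]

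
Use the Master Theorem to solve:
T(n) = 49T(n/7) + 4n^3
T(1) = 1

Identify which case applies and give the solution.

a=49, b=7, f(n)=4n^3. log_7(49) = 2. Since c=3 > 2 and the regularity condition holds (49(n/7)^3 = (49/7^3)n^3 with 49/7^3 < 1), Case 3 applies: T(n) = Θ(f(n)) = O(n^3).

Answer: O(n^3) - Case 3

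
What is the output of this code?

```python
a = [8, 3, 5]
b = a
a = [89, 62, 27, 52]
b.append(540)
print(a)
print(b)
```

Key concept: rebinding vs mutation: a is rebound to a new list, b still points at the original.
Step by step:
`a = [8, 3, 5]` → a = [8, 3, 5]
`b = a` → b = [8, 3, 5] (same object as a)
`a = [89, 62, 27, 52]` → a = [89, 62, 27, 52]
`b.append(540)` → b = [8, 3, 5, 540]
`print(a)` → prints [89, 62, 27, 52]
`print(b)` → prints [8, 3, 5, 540]

Answer:
[89, 62, 27, 52]
[8, 3, 5, 540]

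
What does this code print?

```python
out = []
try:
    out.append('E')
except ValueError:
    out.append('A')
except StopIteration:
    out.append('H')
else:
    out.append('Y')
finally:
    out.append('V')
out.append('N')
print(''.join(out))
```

Execution trace: 'E' (try body, no exception) → 'Y' (else) → 'V' (finally) → 'N' (after the try/except). Output: EYVN

Answer: EYVN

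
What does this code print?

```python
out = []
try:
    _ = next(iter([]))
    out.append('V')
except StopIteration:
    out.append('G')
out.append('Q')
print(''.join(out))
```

Execution trace: 'G' (except StopIteration) → 'Q' (after the try/except). Output: GQ

Answer: GQ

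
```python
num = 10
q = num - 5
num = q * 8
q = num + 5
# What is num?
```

Trace:
`num = 10` → num = 10
`q = num - 5` → q = 5
`num = q * 8` → num = 40
`q = num + 5` → q = 45
So num = 40

Answer: 40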